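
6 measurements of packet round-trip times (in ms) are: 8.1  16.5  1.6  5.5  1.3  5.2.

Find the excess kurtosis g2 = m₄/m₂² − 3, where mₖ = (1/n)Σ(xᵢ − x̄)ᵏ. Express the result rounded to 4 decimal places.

-0.1149

x̄ = 6.3667
Σ(xᵢ − x̄)² = 156.1933 ⇒ m₂ = 26.03222
Σ(xᵢ − x̄)⁴ = 11730.7934 ⇒ m₄ = 1955.13224
m₂² = 677.67659
g2 = m₄/m₂² − 3 = 2.88505 − 3 ≈ -0.1149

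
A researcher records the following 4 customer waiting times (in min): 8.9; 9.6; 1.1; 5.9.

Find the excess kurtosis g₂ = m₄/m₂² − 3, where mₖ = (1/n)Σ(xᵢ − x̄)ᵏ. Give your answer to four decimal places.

x̄ = 6.3750
Σ(xᵢ − x̄)² = 44.8275 ⇒ m₂ = 11.20688
Σ(xᵢ − x̄)⁴ = 923.1379 ⇒ m₄ = 230.78448
m₂² = 125.59405
g₂ = m₄/m₂² − 3 = 1.83754 − 3 ≈ -1.1625

-1.1625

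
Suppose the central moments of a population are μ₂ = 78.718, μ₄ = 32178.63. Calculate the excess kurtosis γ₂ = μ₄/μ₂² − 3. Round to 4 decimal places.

2.1930

μ₂² = 78.718² = 6196.52352
μ₄/μ₂² = 32178.63 / 6196.52352 = 5.19301
γ₂ = 5.19301 − 3 ≈ 2.1930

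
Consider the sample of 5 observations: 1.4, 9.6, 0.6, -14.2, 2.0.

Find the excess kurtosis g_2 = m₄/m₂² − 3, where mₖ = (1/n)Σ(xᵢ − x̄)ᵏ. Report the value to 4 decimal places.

-0.3201

x̄ = -0.1200
Σ(xᵢ − x̄)² = 300.0480 ⇒ m₂ = 60.00960
Σ(xᵢ − x̄)⁴ = 48253.6095 ⇒ m₄ = 9650.72190
m₂² = 3601.15209
g_2 = m₄/m₂² − 3 = 2.67990 − 3 ≈ -0.3201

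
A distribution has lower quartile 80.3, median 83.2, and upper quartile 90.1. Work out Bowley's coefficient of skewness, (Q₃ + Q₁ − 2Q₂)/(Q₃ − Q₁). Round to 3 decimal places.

numerator: Q₃ + Q₁ − 2Q₂ = 90.1 + 80.3 − 2×83.2 = 4.0000
denominator: Q₃ − Q₁ = 90.1 − 80.3 = 9.8000
Bowley skewness = 4.0000 / 9.8000 ≈ 0.408

0.408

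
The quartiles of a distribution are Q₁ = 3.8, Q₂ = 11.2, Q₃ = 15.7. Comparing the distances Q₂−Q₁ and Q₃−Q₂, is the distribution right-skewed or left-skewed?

left-skewed

Q₂ − Q₁ = 7.4;  Q₃ − Q₂ = 4.5
Q₂ − Q₁ > Q₃ − Q₂ ⇒ the lower half is more spread out ⇒ left-skewed.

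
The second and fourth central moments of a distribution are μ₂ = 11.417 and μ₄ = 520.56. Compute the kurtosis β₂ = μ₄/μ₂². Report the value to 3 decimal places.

3.994

μ₂² = 11.417² = 130.34789
μ₄/μ₂² = 520.56 / 130.34789 = 3.99362
β₂ ≈ 3.994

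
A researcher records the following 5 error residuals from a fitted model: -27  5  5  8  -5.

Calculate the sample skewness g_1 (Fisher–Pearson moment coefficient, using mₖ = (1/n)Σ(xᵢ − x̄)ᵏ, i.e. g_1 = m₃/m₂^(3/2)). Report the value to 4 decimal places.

-1.1222

x̄ = (-27 + 5 + 5 + 8 - 5) / 5 = -2.8000
deviations (xᵢ − x̄): -24.2000, 7.8000, 7.8000, 10.8000, -2.2000
Σ(xᵢ − x̄)² = 828.8000 ⇒ m₂ = 828.8000/5 = 165.76000
Σ(xᵢ − x̄)³ = -11974.3200 ⇒ m₃ = -11974.3200/5 = -2394.86400
m₂^(3/2) = 165.76000^(1.5) = 2134.12379
g_1 = m₃ / m₂^(3/2) = -2394.86400 / 2134.12379 ≈ -1.1222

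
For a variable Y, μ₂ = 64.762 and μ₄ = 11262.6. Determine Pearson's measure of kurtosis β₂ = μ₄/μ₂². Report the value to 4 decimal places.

μ₂² = 64.762² = 4194.11664
μ₄/μ₂² = 11262.6 / 4194.11664 = 2.68533
β₂ ≈ 2.6853

2.6853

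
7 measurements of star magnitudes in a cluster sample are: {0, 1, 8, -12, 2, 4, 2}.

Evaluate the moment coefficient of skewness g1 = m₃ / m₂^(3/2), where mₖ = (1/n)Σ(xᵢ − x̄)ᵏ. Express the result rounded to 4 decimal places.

-1.2404

x̄ = (0 + 1 + 8 - 12 + 2 + 4 + 2) / 7 = 0.7143
deviations (xᵢ − x̄): -0.7143, 0.2857, 7.2857, -12.7143, 1.2857, 3.2857, 1.2857
Σ(xᵢ − x̄)² = 229.4286 ⇒ m₂ = 229.4286/7 = 32.77551
Σ(xᵢ − x̄)³ = -1629.1837 ⇒ m₃ = -1629.1837/7 = -232.74052
m₂^(3/2) = 32.77551^(1.5) = 187.63947
g1 = m₃ / m₂^(3/2) = -232.74052 / 187.63947 ≈ -1.2404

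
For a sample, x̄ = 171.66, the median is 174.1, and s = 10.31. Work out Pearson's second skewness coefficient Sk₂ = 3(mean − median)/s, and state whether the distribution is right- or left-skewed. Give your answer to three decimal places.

Sk₂ = 3(171.66 − 174.1) / 10.31 = 3 × -2.4400 / 10.31
    = -7.3200 / 10.31 ≈ -0.710
Sk₂ < 0 ⇒ mean < median ⇒ left-skewed (negative skew).

-0.710, left-skewed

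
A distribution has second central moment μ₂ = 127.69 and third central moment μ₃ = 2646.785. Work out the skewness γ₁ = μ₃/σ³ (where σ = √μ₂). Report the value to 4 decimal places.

1.8344

σ = √μ₂ = √127.69 = 11.30000
σ³ = μ₂^(3/2) = 1442.89700
γ₁ = μ₃/σ³ = 2646.785 / 1442.89700 ≈ 1.8344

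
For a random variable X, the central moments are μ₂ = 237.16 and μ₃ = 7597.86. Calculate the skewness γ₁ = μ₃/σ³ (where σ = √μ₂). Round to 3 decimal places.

2.080

σ = √μ₂ = √237.16 = 15.40000
σ³ = μ₂^(3/2) = 3652.26400
γ₁ = μ₃/σ³ = 7597.86 / 3652.26400 ≈ 2.080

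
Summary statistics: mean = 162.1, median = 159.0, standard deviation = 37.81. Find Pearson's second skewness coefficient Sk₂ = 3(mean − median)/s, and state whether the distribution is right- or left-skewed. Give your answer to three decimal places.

0.246, right-skewed

Sk₂ = 3(162.1 − 159.0) / 37.81 = 3 × 3.1000 / 37.81
    = 9.3000 / 37.81 ≈ 0.246
Sk₂ > 0 ⇒ mean > median ⇒ right-skewed (positive skew).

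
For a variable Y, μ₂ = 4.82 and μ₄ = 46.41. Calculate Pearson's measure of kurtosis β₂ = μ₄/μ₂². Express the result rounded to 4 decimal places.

1.9976

μ₂² = 4.82² = 23.23240
μ₄/μ₂² = 46.41 / 23.23240 = 1.99764
β₂ ≈ 1.9976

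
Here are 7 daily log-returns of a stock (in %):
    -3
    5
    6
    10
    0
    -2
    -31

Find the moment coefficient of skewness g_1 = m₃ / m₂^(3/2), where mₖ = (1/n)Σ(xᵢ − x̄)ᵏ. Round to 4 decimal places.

-1.5406

x̄ = (-3 + 5 + 6 + 10 + 0 - 2 - 31) / 7 = -2.1429
deviations (xᵢ − x̄): -0.8571, 7.1429, 8.1429, 12.1429, 2.1429, 0.1429, -28.8571
Σ(xᵢ − x̄)² = 1102.8571 ⇒ m₂ = 1102.8571/7 = 157.55102
Σ(xᵢ − x̄)³ = -21326.3265 ⇒ m₃ = -21326.3265/7 = -3046.61808
m₂^(3/2) = 157.55102^(1.5) = 1977.56984
g_1 = m₃ / m₂^(3/2) = -3046.61808 / 1977.56984 ≈ -1.5406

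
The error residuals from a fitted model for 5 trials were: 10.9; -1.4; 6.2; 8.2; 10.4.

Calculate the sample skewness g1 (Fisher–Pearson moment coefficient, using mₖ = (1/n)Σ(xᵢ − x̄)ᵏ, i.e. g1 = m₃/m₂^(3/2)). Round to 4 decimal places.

-1.0193

x̄ = (10.9 - 1.4 + 6.2 + 8.2 + 10.4) / 5 = 6.8600
deviations (xᵢ − x̄): 4.0400, -8.2600, -0.6600, 1.3400, 3.5400
Σ(xᵢ − x̄)² = 99.3120 ⇒ m₂ = 99.3120/5 = 19.86240
Σ(xᵢ − x̄)³ = -451.1402 ⇒ m₃ = -451.1402/5 = -90.22805
m₂^(3/2) = 19.86240^(1.5) = 88.52126
g1 = m₃ / m₂^(3/2) = -90.22805 / 88.52126 ≈ -1.0193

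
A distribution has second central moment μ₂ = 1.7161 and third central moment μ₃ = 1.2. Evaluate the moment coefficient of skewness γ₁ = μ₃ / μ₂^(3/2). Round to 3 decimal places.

0.534

σ = √μ₂ = √1.7161 = 1.31000
σ³ = μ₂^(3/2) = 2.24809
γ₁ = μ₃/σ³ = 1.2 / 2.24809 ≈ 0.534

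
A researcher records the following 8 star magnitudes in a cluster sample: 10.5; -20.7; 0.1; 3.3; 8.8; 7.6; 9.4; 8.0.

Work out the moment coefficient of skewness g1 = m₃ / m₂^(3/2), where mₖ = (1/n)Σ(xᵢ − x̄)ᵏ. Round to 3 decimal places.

x̄ = (10.5 - 20.7 + 0.1 + 3.3 + 8.8 + 7.6 + 9.4 + 8.0) / 8 = 3.3750
deviations (xᵢ − x̄): 7.1250, -24.0750, -3.2750, -0.0750, 5.4250, 4.2250, 6.0250, 4.6250
Σ(xᵢ − x̄)² = 746.0750 ⇒ m₂ = 746.0750/8 = 93.25938
Σ(xᵢ − x̄)³ = -13074.7042 ⇒ m₃ = -13074.7042/8 = -1634.33803
m₂^(3/2) = 93.25938^(1.5) = 900.61412
g1 = m₃ / m₂^(3/2) = -1634.33803 / 900.61412 ≈ -1.815

-1.815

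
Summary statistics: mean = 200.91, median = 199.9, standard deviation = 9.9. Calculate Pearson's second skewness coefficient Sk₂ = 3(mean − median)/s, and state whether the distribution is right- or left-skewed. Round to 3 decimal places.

Sk₂ = 3(200.91 − 199.9) / 9.9 = 3 × 1.0100 / 9.9
    = 3.0300 / 9.9 ≈ 0.306
Sk₂ > 0 ⇒ mean > median ⇒ right-skewed (positive skew).

0.306, right-skewed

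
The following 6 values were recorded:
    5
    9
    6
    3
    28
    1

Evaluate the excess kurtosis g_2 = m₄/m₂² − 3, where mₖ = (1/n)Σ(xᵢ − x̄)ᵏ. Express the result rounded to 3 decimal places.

0.679

x̄ = 8.6667
Σ(xᵢ − x̄)² = 485.3333 ⇒ m₂ = 80.88889
Σ(xᵢ − x̄)⁴ = 144427.1111 ⇒ m₄ = 24071.18519
m₂² = 6543.01235
g_2 = m₄/m₂² − 3 = 3.67891 − 3 ≈ 0.679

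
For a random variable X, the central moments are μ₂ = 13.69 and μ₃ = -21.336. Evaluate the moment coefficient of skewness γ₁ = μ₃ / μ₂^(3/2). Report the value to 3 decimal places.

σ = √μ₂ = √13.69 = 3.70000
σ³ = μ₂^(3/2) = 50.65300
γ₁ = μ₃/σ³ = -21.336 / 50.65300 ≈ -0.421

-0.421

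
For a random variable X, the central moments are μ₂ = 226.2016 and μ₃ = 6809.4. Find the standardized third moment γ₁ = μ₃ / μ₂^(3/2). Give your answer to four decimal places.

2.0015

σ = √μ₂ = √226.2016 = 15.04000
σ³ = μ₂^(3/2) = 3402.07206
γ₁ = μ₃/σ³ = 6809.4 / 3402.07206 ≈ 2.0015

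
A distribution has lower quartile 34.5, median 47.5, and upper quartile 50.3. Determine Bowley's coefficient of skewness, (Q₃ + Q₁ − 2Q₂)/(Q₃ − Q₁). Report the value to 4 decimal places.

numerator: Q₃ + Q₁ − 2Q₂ = 50.3 + 34.5 − 2×47.5 = -10.2000
denominator: Q₃ − Q₁ = 50.3 − 34.5 = 15.8000
Bowley skewness = -10.2000 / 15.8000 ≈ -0.6456

-0.6456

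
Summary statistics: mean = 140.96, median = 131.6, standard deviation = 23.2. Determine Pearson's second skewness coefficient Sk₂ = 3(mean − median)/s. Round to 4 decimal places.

1.2103

Sk₂ = 3(140.96 − 131.6) / 23.2 = 3 × 9.3600 / 23.2
    = 28.0800 / 23.2 ≈ 1.2103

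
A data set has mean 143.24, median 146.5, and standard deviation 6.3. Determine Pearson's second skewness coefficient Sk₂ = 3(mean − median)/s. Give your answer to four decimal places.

-1.5524

Sk₂ = 3(143.24 − 146.5) / 6.3 = 3 × -3.2600 / 6.3
    = -9.7800 / 6.3 ≈ -1.5524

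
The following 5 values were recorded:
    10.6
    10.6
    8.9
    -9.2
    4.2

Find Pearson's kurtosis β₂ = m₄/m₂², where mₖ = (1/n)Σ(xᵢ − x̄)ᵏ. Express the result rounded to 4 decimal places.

2.7417

x̄ = 5.0200
Σ(xᵢ − x̄)² = 280.2080 ⇒ m₂ = 56.04160
Σ(xᵢ − x̄)⁴ = 43054.2749 ⇒ m₄ = 8610.85498
m₂² = 3140.66093
β₂ = m₄/m₂² = 8610.85498 / 3140.66093 ≈ 2.7417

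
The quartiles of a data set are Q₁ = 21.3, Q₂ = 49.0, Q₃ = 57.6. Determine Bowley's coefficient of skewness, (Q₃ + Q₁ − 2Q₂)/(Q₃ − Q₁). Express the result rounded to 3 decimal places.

-0.526

numerator: Q₃ + Q₁ − 2Q₂ = 57.6 + 21.3 − 2×49.0 = -19.1000
denominator: Q₃ − Q₁ = 57.6 − 21.3 = 36.3000
Bowley skewness = -19.1000 / 36.3000 ≈ -0.526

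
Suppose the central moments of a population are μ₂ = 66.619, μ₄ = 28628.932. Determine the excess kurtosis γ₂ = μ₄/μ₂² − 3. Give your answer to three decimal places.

μ₂² = 66.619² = 4438.09116
μ₄/μ₂² = 28628.932 / 4438.09116 = 6.45073
γ₂ = 6.45073 − 3 ≈ 3.451

3.451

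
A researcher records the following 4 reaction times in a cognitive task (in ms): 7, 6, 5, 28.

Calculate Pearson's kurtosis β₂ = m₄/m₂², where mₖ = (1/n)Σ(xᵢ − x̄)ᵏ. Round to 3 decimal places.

x̄ = 11.5000
Σ(xᵢ − x̄)² = 365.0000 ⇒ m₂ = 91.25000
Σ(xᵢ − x̄)⁴ = 77230.2500 ⇒ m₄ = 19307.56250
m₂² = 8326.56250
β₂ = m₄/m₂² = 19307.56250 / 8326.56250 ≈ 2.319

2.319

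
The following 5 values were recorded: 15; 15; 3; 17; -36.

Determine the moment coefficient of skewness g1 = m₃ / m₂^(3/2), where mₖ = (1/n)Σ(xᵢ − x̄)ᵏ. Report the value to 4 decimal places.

x̄ = (15 + 15 + 3 + 17 - 36) / 5 = 2.8000
deviations (xᵢ − x̄): 12.2000, 12.2000, 0.2000, 14.2000, -38.8000
Σ(xᵢ − x̄)² = 2004.8000 ⇒ m₂ = 2004.8000/5 = 400.96000
Σ(xᵢ − x̄)³ = -51916.0800 ⇒ m₃ = -51916.0800/5 = -10383.21600
m₂^(3/2) = 400.96000^(1.5) = 8028.81727
g1 = m₃ / m₂^(3/2) = -10383.21600 / 8028.81727 ≈ -1.2932

-1.2932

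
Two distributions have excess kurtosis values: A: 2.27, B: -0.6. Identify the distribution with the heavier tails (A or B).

A

Higher excess kurtosis ⇒ heavier tails relative to the normal distribution.
2.27 vs -0.6: the larger is 2.27, so A has heavier tails. (A is leptokurtic — heavier-than-normal tails; the other is platykurtic.)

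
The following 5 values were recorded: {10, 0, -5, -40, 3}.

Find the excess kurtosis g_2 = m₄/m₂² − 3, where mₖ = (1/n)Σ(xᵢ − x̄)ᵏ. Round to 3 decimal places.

x̄ = -6.4000
Σ(xᵢ − x̄)² = 1529.2000 ⇒ m₂ = 305.84000
Σ(xᵢ − x̄)⁴ = 1356379.2160 ⇒ m₄ = 271275.84320
m₂² = 93538.10560
g_2 = m₄/m₂² − 3 = 2.90016 − 3 ≈ -0.100

-0.100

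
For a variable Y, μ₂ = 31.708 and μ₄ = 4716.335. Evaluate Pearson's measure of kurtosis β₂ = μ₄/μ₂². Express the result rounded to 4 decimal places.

4.6910

μ₂² = 31.708² = 1005.39726
μ₄/μ₂² = 4716.335 / 1005.39726 = 4.69102
β₂ ≈ 4.6910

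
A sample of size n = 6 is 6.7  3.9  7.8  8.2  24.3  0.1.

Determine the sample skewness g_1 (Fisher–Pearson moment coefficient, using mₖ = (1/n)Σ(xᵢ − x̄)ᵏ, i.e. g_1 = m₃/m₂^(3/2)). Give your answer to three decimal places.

x̄ = (6.7 + 3.9 + 7.8 + 8.2 + 24.3 + 0.1) / 6 = 8.5000
deviations (xᵢ − x̄): -1.8000, -4.6000, -0.7000, -0.3000, 15.8000, -8.4000
Σ(xᵢ − x̄)² = 345.1800 ⇒ m₂ = 345.1800/6 = 57.53000
Σ(xᵢ − x̄)³ = 3248.0700 ⇒ m₃ = 3248.0700/6 = 541.34500
m₂^(3/2) = 57.53000^(1.5) = 436.35661
g_1 = m₃ / m₂^(3/2) = 541.34500 / 436.35661 ≈ 1.241

1.241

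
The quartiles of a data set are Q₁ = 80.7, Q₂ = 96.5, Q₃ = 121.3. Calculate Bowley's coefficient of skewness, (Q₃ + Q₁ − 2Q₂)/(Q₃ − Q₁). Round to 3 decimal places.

0.222

numerator: Q₃ + Q₁ − 2Q₂ = 121.3 + 80.7 − 2×96.5 = 9.0000
denominator: Q₃ − Q₁ = 121.3 − 80.7 = 40.6000
Bowley skewness = 9.0000 / 40.6000 ≈ 0.222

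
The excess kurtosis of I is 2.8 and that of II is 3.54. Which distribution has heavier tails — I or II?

Higher excess kurtosis ⇒ heavier tails relative to the normal distribution.
2.8 vs 3.54: the larger is 3.54, so II has heavier tails.

II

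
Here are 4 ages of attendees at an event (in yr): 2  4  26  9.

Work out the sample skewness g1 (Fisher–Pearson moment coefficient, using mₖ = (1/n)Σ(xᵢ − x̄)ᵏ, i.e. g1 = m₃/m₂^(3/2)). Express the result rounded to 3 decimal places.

x̄ = (2 + 4 + 26 + 9) / 4 = 10.2500
deviations (xᵢ − x̄): -8.2500, -6.2500, 15.7500, -1.2500
Σ(xᵢ − x̄)² = 356.7500 ⇒ m₂ = 356.7500/4 = 89.18750
Σ(xᵢ − x̄)³ = 3099.3750 ⇒ m₃ = 3099.3750/4 = 774.84375
m₂^(3/2) = 89.18750^(1.5) = 842.27902
g1 = m₃ / m₂^(3/2) = 774.84375 / 842.27902 ≈ 0.920

0.920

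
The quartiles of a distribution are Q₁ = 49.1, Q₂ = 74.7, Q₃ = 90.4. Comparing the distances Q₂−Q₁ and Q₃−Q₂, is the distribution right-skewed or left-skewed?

Q₂ − Q₁ = 25.6;  Q₃ − Q₂ = 15.7
Q₂ − Q₁ > Q₃ − Q₂ ⇒ the lower half is more spread out ⇒ left-skewed.

left-skewed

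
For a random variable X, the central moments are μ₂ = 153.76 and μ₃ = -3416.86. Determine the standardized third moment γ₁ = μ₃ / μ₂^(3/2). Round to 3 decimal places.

σ = √μ₂ = √153.76 = 12.40000
σ³ = μ₂^(3/2) = 1906.62400
γ₁ = μ₃/σ³ = -3416.86 / 1906.62400 ≈ -1.792

-1.792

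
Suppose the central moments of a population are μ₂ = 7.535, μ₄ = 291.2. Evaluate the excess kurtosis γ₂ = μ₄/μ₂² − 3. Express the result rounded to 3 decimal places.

2.129

μ₂² = 7.535² = 56.77623
μ₄/μ₂² = 291.2 / 56.77623 = 5.12891
γ₂ = 5.12891 − 3 ≈ 2.129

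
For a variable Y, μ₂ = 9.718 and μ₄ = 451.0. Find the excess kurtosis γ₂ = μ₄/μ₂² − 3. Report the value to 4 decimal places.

1.7755

μ₂² = 9.718² = 94.43952
μ₄/μ₂² = 451.0 / 94.43952 = 4.77554
γ₂ = 4.77554 − 3 ≈ 1.7755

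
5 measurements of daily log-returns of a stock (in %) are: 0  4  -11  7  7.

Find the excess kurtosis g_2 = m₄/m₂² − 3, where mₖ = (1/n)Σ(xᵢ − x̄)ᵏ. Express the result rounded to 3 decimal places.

x̄ = 1.4000
Σ(xᵢ − x̄)² = 225.2000 ⇒ m₂ = 45.04000
Σ(xᵢ − x̄)⁴ = 25658.5760 ⇒ m₄ = 5131.71520
m₂² = 2028.60160
g_2 = m₄/m₂² − 3 = 2.52968 − 3 ≈ -0.470

-0.470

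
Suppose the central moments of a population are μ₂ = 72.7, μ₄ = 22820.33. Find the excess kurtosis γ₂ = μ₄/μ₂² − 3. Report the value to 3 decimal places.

μ₂² = 72.7² = 5285.29000
μ₄/μ₂² = 22820.33 / 5285.29000 = 4.31771
γ₂ = 4.31771 − 3 ≈ 1.318

1.318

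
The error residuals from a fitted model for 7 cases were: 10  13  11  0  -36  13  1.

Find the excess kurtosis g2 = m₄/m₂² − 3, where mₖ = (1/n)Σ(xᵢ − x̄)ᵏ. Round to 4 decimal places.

x̄ = 1.7143
Σ(xᵢ − x̄)² = 1835.4286 ⇒ m₂ = 262.20408
Σ(xᵢ − x̄)⁴ = 2067730.5539 ⇒ m₄ = 295390.07913
m₂² = 68750.98042
g2 = m₄/m₂² − 3 = 4.29652 − 3 ≈ 1.2965

1.2965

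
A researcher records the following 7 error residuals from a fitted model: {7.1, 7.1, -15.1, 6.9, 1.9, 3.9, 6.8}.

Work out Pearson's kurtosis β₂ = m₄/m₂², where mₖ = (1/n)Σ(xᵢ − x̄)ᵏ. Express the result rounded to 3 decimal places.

4.591

x̄ = 2.6571
Σ(xᵢ − x̄)² = 392.0771 ⇒ m₂ = 56.01102
Σ(xᵢ − x̄)⁴ = 100824.8702 ⇒ m₄ = 14403.55289
m₂² = 3137.23441
β₂ = m₄/m₂² = 14403.55289 / 3137.23441 ≈ 4.591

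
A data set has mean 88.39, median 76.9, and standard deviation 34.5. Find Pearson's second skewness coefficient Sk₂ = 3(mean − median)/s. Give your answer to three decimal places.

0.999

Sk₂ = 3(88.39 − 76.9) / 34.5 = 3 × 11.4900 / 34.5
    = 34.4700 / 34.5 ≈ 0.999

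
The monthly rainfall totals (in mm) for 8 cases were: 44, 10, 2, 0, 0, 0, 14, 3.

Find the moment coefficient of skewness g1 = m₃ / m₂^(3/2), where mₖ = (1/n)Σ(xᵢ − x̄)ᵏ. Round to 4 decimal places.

x̄ = (44 + 10 + 2 + 0 + 0 + 0 + 14 + 3) / 8 = 9.1250
deviations (xᵢ − x̄): 34.8750, 0.8750, -7.1250, -9.1250, -9.1250, -9.1250, 4.8750, -6.1250
Σ(xᵢ − x̄)² = 1578.8750 ⇒ m₂ = 1578.8750/8 = 197.35938
Σ(xᵢ − x̄)³ = 39662.9063 ⇒ m₃ = 39662.9063/8 = 4957.86328
m₂^(3/2) = 197.35938^(1.5) = 2772.59632
g1 = m₃ / m₂^(3/2) = 4957.86328 / 2772.59632 ≈ 1.7882

1.7882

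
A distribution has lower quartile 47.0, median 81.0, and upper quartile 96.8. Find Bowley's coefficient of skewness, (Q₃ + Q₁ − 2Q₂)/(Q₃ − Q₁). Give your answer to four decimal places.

numerator: Q₃ + Q₁ − 2Q₂ = 96.8 + 47.0 − 2×81.0 = -18.2000
denominator: Q₃ − Q₁ = 96.8 − 47.0 = 49.8000
Bowley skewness = -18.2000 / 49.8000 ≈ -0.3655

-0.3655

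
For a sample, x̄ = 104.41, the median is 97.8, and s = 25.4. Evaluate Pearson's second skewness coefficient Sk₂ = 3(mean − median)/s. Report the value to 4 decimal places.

0.7807

Sk₂ = 3(104.41 − 97.8) / 25.4 = 3 × 6.6100 / 25.4
    = 19.8300 / 25.4 ≈ 0.7807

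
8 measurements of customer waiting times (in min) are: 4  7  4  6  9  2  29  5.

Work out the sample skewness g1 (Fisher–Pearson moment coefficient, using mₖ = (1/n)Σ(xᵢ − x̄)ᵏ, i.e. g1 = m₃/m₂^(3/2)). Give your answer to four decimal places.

2.0047

x̄ = (4 + 7 + 4 + 6 + 9 + 2 + 29 + 5) / 8 = 8.2500
deviations (xᵢ − x̄): -4.2500, -1.2500, -4.2500, -2.2500, 0.7500, -6.2500, 20.7500, -3.2500
Σ(xᵢ − x̄)² = 523.5000 ⇒ m₂ = 523.5000/8 = 65.43750
Σ(xᵢ − x̄)³ = 8489.2500 ⇒ m₃ = 8489.2500/8 = 1061.15625
m₂^(3/2) = 65.43750^(1.5) = 529.34650
g1 = m₃ / m₂^(3/2) = 1061.15625 / 529.34650 ≈ 2.0047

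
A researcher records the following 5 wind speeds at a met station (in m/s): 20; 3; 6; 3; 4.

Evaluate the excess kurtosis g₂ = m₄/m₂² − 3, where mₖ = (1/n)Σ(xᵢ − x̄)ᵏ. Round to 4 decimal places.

0.1025

x̄ = 7.2000
Σ(xᵢ − x̄)² = 210.8000 ⇒ m₂ = 42.16000
Σ(xᵢ − x̄)⁴ = 27572.8160 ⇒ m₄ = 5514.56320
m₂² = 1777.46560
g₂ = m₄/m₂² − 3 = 3.10249 − 3 ≈ 0.1025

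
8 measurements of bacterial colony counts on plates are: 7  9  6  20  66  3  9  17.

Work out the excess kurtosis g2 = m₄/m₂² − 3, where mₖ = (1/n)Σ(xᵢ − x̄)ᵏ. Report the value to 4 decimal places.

x̄ = 17.1250
Σ(xᵢ − x̄)² = 2954.8750 ⇒ m₂ = 369.35938
Σ(xᵢ − x̄)⁴ = 5780619.5254 ⇒ m₄ = 722577.44067
m₂² = 136426.34790
g2 = m₄/m₂² − 3 = 5.29647 − 3 ≈ 2.2965

2.2965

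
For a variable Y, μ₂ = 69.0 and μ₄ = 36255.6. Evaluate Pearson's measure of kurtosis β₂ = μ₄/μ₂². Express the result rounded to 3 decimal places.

μ₂² = 69.0² = 4761.00000
μ₄/μ₂² = 36255.6 / 4761.00000 = 7.61512
β₂ ≈ 7.615

7.615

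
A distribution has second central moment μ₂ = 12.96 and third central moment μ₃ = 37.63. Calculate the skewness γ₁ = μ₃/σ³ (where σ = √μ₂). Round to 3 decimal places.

0.807

σ = √μ₂ = √12.96 = 3.60000
σ³ = μ₂^(3/2) = 46.65600
γ₁ = μ₃/σ³ = 37.63 / 46.65600 ≈ 0.807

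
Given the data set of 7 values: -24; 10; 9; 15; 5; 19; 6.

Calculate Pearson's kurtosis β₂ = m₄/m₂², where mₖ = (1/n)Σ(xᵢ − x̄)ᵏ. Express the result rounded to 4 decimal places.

x̄ = 5.7143
Σ(xᵢ − x̄)² = 1175.4286 ⇒ m₂ = 167.91837
Σ(xᵢ − x̄)⁴ = 818625.5743 ⇒ m₄ = 116946.51062
m₂² = 28196.57809
β₂ = m₄/m₂² = 116946.51062 / 28196.57809 ≈ 4.1475

4.1475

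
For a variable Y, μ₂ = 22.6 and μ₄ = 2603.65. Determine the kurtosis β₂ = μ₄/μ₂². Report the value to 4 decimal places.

5.0976

μ₂² = 22.6² = 510.76000
μ₄/μ₂² = 2603.65 / 510.76000 = 5.09760
β₂ ≈ 5.0976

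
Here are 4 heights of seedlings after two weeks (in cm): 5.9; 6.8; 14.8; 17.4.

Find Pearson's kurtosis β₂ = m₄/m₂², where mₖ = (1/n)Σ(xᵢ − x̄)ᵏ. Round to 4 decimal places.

x̄ = 11.2250
Σ(xᵢ − x̄)² = 98.8475 ⇒ m₂ = 24.71187
Σ(xᵢ − x̄)⁴ = 2804.7313 ⇒ m₄ = 701.18282
m₂² = 610.67677
β₂ = m₄/m₂² = 701.18282 / 610.67677 ≈ 1.1482

1.1482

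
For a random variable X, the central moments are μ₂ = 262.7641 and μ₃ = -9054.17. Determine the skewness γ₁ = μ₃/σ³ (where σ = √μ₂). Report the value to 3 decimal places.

-2.126

σ = √μ₂ = √262.7641 = 16.21000
σ³ = μ₂^(3/2) = 4259.40606
γ₁ = μ₃/σ³ = -9054.17 / 4259.40606 ≈ -2.126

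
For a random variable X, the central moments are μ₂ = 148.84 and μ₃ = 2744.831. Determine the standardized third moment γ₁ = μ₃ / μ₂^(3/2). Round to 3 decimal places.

1.512

σ = √μ₂ = √148.84 = 12.20000
σ³ = μ₂^(3/2) = 1815.84800
γ₁ = μ₃/σ³ = 2744.831 / 1815.84800 ≈ 1.512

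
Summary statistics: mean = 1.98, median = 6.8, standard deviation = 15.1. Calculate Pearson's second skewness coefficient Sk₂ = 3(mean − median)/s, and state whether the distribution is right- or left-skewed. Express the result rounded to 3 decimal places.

Sk₂ = 3(1.98 − 6.8) / 15.1 = 3 × -4.8200 / 15.1
    = -14.4600 / 15.1 ≈ -0.958
Sk₂ < 0 ⇒ mean < median ⇒ left-skewed (negative skew).

-0.958, left-skewed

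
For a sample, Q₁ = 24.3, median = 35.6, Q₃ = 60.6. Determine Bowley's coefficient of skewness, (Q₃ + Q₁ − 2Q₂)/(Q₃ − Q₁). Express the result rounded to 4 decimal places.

numerator: Q₃ + Q₁ − 2Q₂ = 60.6 + 24.3 − 2×35.6 = 13.7000
denominator: Q₃ − Q₁ = 60.6 − 24.3 = 36.3000
Bowley skewness = 13.7000 / 36.3000 ≈ 0.3774

0.3774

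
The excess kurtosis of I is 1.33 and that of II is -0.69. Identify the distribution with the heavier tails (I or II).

Higher excess kurtosis ⇒ heavier tails relative to the normal distribution.
1.33 vs -0.69: the larger is 1.33, so I has heavier tails. (I is leptokurtic — heavier-than-normal tails; the other is platykurtic.)

I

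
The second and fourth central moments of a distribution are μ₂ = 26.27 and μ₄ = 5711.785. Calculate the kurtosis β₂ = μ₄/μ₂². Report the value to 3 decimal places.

8.277

μ₂² = 26.27² = 690.11290
μ₄/μ₂² = 5711.785 / 690.11290 = 8.27660
β₂ ≈ 8.277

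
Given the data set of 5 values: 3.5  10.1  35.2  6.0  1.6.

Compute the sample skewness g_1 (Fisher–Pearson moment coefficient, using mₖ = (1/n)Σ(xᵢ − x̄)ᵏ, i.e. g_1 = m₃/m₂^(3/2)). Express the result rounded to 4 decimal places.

1.3089

x̄ = (3.5 + 10.1 + 35.2 + 6.0 + 1.6) / 5 = 11.2800
deviations (xᵢ − x̄): -7.7800, -1.1800, 23.9200, -5.2800, -9.6800
Σ(xᵢ − x̄)² = 755.6680 ⇒ m₂ = 755.6680/5 = 151.13360
Σ(xᵢ − x̄)³ = 12159.4291 ⇒ m₃ = 12159.4291/5 = 2431.88582
m₂^(3/2) = 151.13360^(1.5) = 1857.98217
g_1 = m₃ / m₂^(3/2) = 2431.88582 / 1857.98217 ≈ 1.3089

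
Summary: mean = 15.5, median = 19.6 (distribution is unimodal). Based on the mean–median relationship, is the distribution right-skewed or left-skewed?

left-skewed

mean − median = 15.5 − 19.6 = -4.1
mean < median ⇒ the longer tail is on the left ⇒ left-skewed (negatively skewed).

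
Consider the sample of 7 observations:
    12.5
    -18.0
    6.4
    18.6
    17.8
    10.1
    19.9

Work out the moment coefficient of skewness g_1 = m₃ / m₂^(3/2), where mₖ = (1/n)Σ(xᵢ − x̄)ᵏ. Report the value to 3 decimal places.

x̄ = (12.5 - 18.0 + 6.4 + 18.6 + 17.8 + 10.1 + 19.9) / 7 = 9.6143
deviations (xᵢ − x̄): 2.8857, -27.6143, -3.2143, 8.9857, 8.1857, 0.4857, 10.2857
Σ(xᵢ − x̄)² = 1034.9886 ⇒ m₂ = 1034.9886/7 = 147.85551
Σ(xᵢ − x̄)³ = -18704.0917 ⇒ m₃ = -18704.0917/7 = -2672.01310
m₂^(3/2) = 147.85551^(1.5) = 1797.86166
g_1 = m₃ / m₂^(3/2) = -2672.01310 / 1797.86166 ≈ -1.486

-1.486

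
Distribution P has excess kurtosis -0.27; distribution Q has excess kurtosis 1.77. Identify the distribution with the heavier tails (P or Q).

Higher excess kurtosis ⇒ heavier tails relative to the normal distribution.
-0.27 vs 1.77: the larger is 1.77, so Q has heavier tails. (Q is leptokurtic — heavier-than-normal tails; the other is platykurtic.)

Q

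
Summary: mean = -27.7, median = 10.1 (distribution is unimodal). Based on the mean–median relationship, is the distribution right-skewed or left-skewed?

mean − median = -27.7 − 10.1 = -37.8
mean < median ⇒ the longer tail is on the left ⇒ left-skewed (negatively skewed).

left-skewed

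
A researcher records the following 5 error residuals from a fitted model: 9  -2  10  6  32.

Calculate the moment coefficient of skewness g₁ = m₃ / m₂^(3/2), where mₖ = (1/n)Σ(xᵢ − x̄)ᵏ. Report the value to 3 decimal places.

x̄ = (9 - 2 + 10 + 6 + 32) / 5 = 11.0000
deviations (xᵢ − x̄): -2.0000, -13.0000, -1.0000, -5.0000, 21.0000
Σ(xᵢ − x̄)² = 640.0000 ⇒ m₂ = 640.0000/5 = 128.00000
Σ(xᵢ − x̄)³ = 6930.0000 ⇒ m₃ = 6930.0000/5 = 1386.00000
m₂^(3/2) = 128.00000^(1.5) = 1448.15469
g₁ = m₃ / m₂^(3/2) = 1386.00000 / 1448.15469 ≈ 0.957

0.957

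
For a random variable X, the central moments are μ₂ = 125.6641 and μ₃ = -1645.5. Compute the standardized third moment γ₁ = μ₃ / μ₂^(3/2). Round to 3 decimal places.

-1.168

σ = √μ₂ = √125.6641 = 11.21000
σ³ = μ₂^(3/2) = 1408.69456
γ₁ = μ₃/σ³ = -1645.5 / 1408.69456 ≈ -1.168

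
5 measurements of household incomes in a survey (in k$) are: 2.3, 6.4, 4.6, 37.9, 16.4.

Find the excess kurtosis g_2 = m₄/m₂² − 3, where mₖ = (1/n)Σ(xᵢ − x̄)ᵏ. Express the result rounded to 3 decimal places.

-0.437

x̄ = 13.5200
Σ(xᵢ − x̄)² = 858.8280 ⇒ m₂ = 171.76560
Σ(xᵢ − x̄)⁴ = 378110.2355 ⇒ m₄ = 75622.04710
m₂² = 29503.42134
g_2 = m₄/m₂² − 3 = 2.56316 − 3 ≈ -0.437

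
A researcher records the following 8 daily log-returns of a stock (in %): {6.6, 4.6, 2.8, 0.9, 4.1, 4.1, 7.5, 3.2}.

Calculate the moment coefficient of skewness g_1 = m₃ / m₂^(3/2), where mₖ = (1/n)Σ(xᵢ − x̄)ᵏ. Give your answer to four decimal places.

x̄ = (6.6 + 4.6 + 2.8 + 0.9 + 4.1 + 4.1 + 7.5 + 3.2) / 8 = 4.2250
deviations (xᵢ − x̄): 2.3750, 0.3750, -1.4250, -3.3250, -0.1250, -0.1250, 3.2750, -1.0250
Σ(xᵢ − x̄)² = 30.6750 ⇒ m₂ = 30.6750/8 = 3.83437
Σ(xᵢ − x̄)³ = 7.8413 ⇒ m₃ = 7.8413/8 = 0.98016
m₂^(3/2) = 3.83437^(1.5) = 7.50830
g_1 = m₃ / m₂^(3/2) = 0.98016 / 7.50830 ≈ 0.1305

0.1305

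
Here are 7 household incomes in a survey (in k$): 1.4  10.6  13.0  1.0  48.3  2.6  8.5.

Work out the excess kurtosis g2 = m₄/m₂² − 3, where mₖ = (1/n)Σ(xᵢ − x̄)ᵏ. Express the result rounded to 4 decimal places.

1.4411

x̄ = 12.2000
Σ(xᵢ − x̄)² = 1654.3400 ⇒ m₂ = 236.33429
Σ(xᵢ − x̄)⁴ = 1736384.2322 ⇒ m₄ = 248054.89031
m₂² = 55853.89460
g2 = m₄/m₂² − 3 = 4.44114 − 3 ≈ 1.4411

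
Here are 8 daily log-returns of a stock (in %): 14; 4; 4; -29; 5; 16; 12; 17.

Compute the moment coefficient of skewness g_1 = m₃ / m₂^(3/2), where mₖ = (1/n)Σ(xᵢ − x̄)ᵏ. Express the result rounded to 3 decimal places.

-1.708

x̄ = (14 + 4 + 4 - 29 + 5 + 16 + 12 + 17) / 8 = 5.3750
deviations (xᵢ − x̄): 8.6250, -1.3750, -1.3750, -34.3750, -0.3750, 10.6250, 6.6250, 11.6250
Σ(xᵢ − x̄)² = 1551.8750 ⇒ m₂ = 1551.8750/8 = 193.98438
Σ(xᵢ − x̄)³ = -36921.2813 ⇒ m₃ = -36921.2813/8 = -4615.16016
m₂^(3/2) = 193.98438^(1.5) = 2701.78089
g_1 = m₃ / m₂^(3/2) = -4615.16016 / 2701.78089 ≈ -1.708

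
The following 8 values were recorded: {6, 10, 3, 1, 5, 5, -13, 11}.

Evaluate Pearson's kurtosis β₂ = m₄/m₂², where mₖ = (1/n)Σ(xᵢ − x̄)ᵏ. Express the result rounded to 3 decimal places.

x̄ = 3.5000
Σ(xᵢ − x̄)² = 388.0000 ⇒ m₂ = 48.50000
Σ(xᵢ − x̄)⁴ = 79157.5000 ⇒ m₄ = 9894.68750
m₂² = 2352.25000
β₂ = m₄/m₂² = 9894.68750 / 2352.25000 ≈ 4.206

4.206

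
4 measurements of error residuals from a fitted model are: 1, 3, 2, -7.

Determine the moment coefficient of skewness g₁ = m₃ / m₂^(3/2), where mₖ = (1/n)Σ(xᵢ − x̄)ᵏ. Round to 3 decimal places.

x̄ = (1 + 3 + 2 - 7) / 4 = -0.2500
deviations (xᵢ − x̄): 1.2500, 3.2500, 2.2500, -6.7500
Σ(xᵢ − x̄)² = 62.7500 ⇒ m₂ = 62.7500/4 = 15.68750
Σ(xᵢ − x̄)³ = -259.8750 ⇒ m₃ = -259.8750/4 = -64.96875
m₂^(3/2) = 15.68750^(1.5) = 62.13419
g₁ = m₃ / m₂^(3/2) = -64.96875 / 62.13419 ≈ -1.046

-1.046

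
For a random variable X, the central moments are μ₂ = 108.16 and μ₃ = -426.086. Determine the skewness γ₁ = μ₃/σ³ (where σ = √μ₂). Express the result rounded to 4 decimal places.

-0.3788

σ = √μ₂ = √108.16 = 10.40000
σ³ = μ₂^(3/2) = 1124.86400
γ₁ = μ₃/σ³ = -426.086 / 1124.86400 ≈ -0.3788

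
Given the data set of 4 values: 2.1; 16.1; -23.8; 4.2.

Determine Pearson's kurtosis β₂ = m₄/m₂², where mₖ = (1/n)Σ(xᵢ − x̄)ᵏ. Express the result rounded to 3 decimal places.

x̄ = -0.3500
Σ(xᵢ − x̄)² = 847.2100 ⇒ m₂ = 211.80250
Σ(xᵢ − x̄)⁴ = 376083.0960 ⇒ m₄ = 94020.77401
m₂² = 44860.29901
β₂ = m₄/m₂² = 94020.77401 / 44860.29901 ≈ 2.096

2.096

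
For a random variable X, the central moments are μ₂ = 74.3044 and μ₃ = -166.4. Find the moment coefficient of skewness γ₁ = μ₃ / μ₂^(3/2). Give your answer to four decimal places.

-0.2598

σ = √μ₂ = √74.3044 = 8.62000
σ³ = μ₂^(3/2) = 640.50393
γ₁ = μ₃/σ³ = -166.4 / 640.50393 ≈ -0.2598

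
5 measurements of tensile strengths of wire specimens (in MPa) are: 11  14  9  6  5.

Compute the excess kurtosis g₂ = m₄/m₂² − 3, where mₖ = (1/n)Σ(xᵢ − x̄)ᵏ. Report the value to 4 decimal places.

x̄ = 9.0000
Σ(xᵢ − x̄)² = 54.0000 ⇒ m₂ = 10.80000
Σ(xᵢ − x̄)⁴ = 978.0000 ⇒ m₄ = 195.60000
m₂² = 116.64000
g₂ = m₄/m₂² − 3 = 1.67695 − 3 ≈ -1.3230

-1.3230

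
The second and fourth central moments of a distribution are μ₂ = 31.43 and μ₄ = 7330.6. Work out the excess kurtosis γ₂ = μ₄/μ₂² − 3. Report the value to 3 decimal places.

μ₂² = 31.43² = 987.84490
μ₄/μ₂² = 7330.6 / 987.84490 = 7.42080
γ₂ = 7.42080 − 3 ≈ 4.421

4.421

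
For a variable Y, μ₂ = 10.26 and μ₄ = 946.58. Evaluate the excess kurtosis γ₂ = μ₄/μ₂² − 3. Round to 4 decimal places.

μ₂² = 10.26² = 105.26760
μ₄/μ₂² = 946.58 / 105.26760 = 8.99213
γ₂ = 8.99213 − 3 ≈ 5.9921

5.9921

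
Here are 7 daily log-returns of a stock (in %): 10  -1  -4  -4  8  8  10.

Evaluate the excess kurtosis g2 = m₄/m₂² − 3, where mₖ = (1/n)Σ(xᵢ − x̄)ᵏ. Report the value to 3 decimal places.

-1.768

x̄ = 3.8571
Σ(xᵢ − x̄)² = 256.8571 ⇒ m₂ = 36.69388
Σ(xᵢ − x̄)⁴ = 11615.8892 ⇒ m₄ = 1659.41274
m₂² = 1346.44065
g2 = m₄/m₂² − 3 = 1.23244 − 3 ≈ -1.768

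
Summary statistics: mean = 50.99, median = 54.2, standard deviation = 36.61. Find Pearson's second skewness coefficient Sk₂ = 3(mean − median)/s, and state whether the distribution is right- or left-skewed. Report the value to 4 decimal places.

-0.2630, left-skewed

Sk₂ = 3(50.99 − 54.2) / 36.61 = 3 × -3.2100 / 36.61
    = -9.6300 / 36.61 ≈ -0.2630
Sk₂ < 0 ⇒ mean < median ⇒ left-skewed (negative skew).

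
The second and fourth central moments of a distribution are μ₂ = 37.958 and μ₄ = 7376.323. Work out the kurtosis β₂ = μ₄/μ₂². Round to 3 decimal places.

μ₂² = 37.958² = 1440.80976
μ₄/μ₂² = 7376.323 / 1440.80976 = 5.11957
β₂ ≈ 5.120

5.120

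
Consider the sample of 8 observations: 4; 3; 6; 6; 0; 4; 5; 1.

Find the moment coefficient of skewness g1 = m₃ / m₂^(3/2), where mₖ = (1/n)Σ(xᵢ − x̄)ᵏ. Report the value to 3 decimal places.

-0.523

x̄ = (4 + 3 + 6 + 6 + 0 + 4 + 5 + 1) / 8 = 3.6250
deviations (xᵢ − x̄): 0.3750, -0.6250, 2.3750, 2.3750, -3.6250, 0.3750, 1.3750, -2.6250
Σ(xᵢ − x̄)² = 33.8750 ⇒ m₂ = 33.8750/8 = 4.23438
Σ(xᵢ − x̄)³ = -36.4688 ⇒ m₃ = -36.4688/8 = -4.55859
m₂^(3/2) = 4.23438^(1.5) = 8.71333
g1 = m₃ / m₂^(3/2) = -4.55859 / 8.71333 ≈ -0.523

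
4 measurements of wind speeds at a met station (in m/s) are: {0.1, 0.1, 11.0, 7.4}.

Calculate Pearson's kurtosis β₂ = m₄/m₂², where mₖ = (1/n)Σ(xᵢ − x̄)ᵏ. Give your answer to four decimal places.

1.2745

x̄ = 4.6500
Σ(xᵢ − x̄)² = 89.2900 ⇒ m₂ = 22.32250
Σ(xᵢ − x̄)⁴ = 2540.2824 ⇒ m₄ = 635.07061
m₂² = 498.29401
β₂ = m₄/m₂² = 635.07061 / 498.29401 ≈ 1.2745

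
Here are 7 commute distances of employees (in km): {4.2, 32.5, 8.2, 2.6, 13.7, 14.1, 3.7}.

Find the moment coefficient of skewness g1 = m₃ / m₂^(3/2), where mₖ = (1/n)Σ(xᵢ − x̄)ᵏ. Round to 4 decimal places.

x̄ = (4.2 + 32.5 + 8.2 + 2.6 + 13.7 + 14.1 + 3.7) / 7 = 11.2857
deviations (xᵢ − x̄): -7.0857, 21.2143, -3.0857, -8.6857, 2.4143, 2.8143, -7.5857
Σ(xᵢ − x̄)² = 656.5086 ⇒ m₂ = 656.5086/7 = 93.78694
Σ(xᵢ − x̄)³ = 8106.8591 ⇒ m₃ = 8106.8591/7 = 1158.12273
m₂^(3/2) = 93.78694^(1.5) = 908.26701
g1 = m₃ / m₂^(3/2) = 1158.12273 / 908.26701 ≈ 1.2751

1.2751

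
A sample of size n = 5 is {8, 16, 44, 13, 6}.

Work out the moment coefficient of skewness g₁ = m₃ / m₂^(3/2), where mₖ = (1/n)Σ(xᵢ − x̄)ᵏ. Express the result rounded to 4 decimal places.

x̄ = (8 + 16 + 44 + 13 + 6) / 5 = 17.4000
deviations (xᵢ − x̄): -9.4000, -1.4000, 26.6000, -4.4000, -11.4000
Σ(xᵢ − x̄)² = 947.2000 ⇒ m₂ = 947.2000/5 = 189.44000
Σ(xᵢ − x̄)³ = 16421.0400 ⇒ m₃ = 16421.0400/5 = 3284.20800
m₂^(3/2) = 189.44000^(1.5) = 2607.39920
g₁ = m₃ / m₂^(3/2) = 3284.20800 / 2607.39920 ≈ 1.2596

1.2596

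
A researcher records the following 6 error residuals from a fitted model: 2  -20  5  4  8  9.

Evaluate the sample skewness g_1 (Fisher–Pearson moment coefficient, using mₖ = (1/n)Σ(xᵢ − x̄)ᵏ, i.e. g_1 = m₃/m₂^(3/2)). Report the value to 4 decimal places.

x̄ = (2 - 20 + 5 + 4 + 8 + 9) / 6 = 1.3333
deviations (xᵢ − x̄): 0.6667, -21.3333, 3.6667, 2.6667, 6.6667, 7.6667
Σ(xᵢ − x̄)² = 579.3333 ⇒ m₂ = 579.3333/6 = 96.55556
Σ(xᵢ − x̄)³ = -8893.5556 ⇒ m₃ = -8893.5556/6 = -1482.25926
m₂^(3/2) = 96.55556^(1.5) = 948.78083
g_1 = m₃ / m₂^(3/2) = -1482.25926 / 948.78083 ≈ -1.5623

-1.5623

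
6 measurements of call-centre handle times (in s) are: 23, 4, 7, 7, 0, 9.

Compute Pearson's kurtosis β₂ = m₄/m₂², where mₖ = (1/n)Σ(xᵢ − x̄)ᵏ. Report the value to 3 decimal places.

x̄ = 8.3333
Σ(xᵢ − x̄)² = 307.3333 ⇒ m₂ = 51.22222
Σ(xᵢ − x̄)⁴ = 51454.4444 ⇒ m₄ = 8575.74074
m₂² = 2623.71605
β₂ = m₄/m₂² = 8575.74074 / 2623.71605 ≈ 3.269

3.269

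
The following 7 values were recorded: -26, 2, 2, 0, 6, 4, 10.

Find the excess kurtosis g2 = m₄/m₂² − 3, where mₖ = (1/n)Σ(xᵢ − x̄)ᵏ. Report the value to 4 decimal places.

1.5169

x̄ = -0.2857
Σ(xᵢ − x̄)² = 835.4286 ⇒ m₂ = 119.34694
Σ(xᵢ − x̄)⁴ = 450363.6152 ⇒ m₄ = 64337.65931
m₂² = 14243.69180
g2 = m₄/m₂² − 3 = 4.51692 − 3 ≈ 1.5169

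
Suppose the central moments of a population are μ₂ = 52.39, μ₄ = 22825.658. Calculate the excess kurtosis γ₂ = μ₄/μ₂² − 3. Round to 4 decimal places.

5.3162

μ₂² = 52.39² = 2744.71210
μ₄/μ₂² = 22825.658 / 2744.71210 = 8.31623
γ₂ = 8.31623 − 3 ≈ 5.3162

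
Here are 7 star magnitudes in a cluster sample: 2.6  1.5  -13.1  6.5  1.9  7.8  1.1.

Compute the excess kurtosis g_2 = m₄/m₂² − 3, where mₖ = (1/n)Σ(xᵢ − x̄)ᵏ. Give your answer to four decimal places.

x̄ = 1.1857
Σ(xᵢ − x̄)² = 278.6886 ⇒ m₂ = 39.81265
Σ(xᵢ − x̄)⁴ = 44365.1289 ⇒ m₄ = 6337.87556
m₂² = 1585.04734
g_2 = m₄/m₂² − 3 = 3.99854 − 3 ≈ 0.9985

0.9985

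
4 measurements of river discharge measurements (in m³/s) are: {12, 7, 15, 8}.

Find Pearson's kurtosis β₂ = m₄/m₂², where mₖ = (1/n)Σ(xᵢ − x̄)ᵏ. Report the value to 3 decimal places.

x̄ = 10.5000
Σ(xᵢ − x̄)² = 41.0000 ⇒ m₂ = 10.25000
Σ(xᵢ − x̄)⁴ = 604.2500 ⇒ m₄ = 151.06250
m₂² = 105.06250
β₂ = m₄/m₂² = 151.06250 / 105.06250 ≈ 1.438

1.438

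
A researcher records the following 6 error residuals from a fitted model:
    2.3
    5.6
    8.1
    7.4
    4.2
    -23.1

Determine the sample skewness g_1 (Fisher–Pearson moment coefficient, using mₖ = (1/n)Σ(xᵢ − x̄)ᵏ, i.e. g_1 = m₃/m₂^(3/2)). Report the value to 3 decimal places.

-1.664

x̄ = (2.3 + 5.6 + 8.1 + 7.4 + 4.2 - 23.1) / 6 = 0.7500
deviations (xᵢ − x̄): 1.5500, 4.8500, 7.3500, 6.6500, 3.4500, -23.8500
Σ(xᵢ − x̄)² = 704.8950 ⇒ m₂ = 704.8950/6 = 117.48250
Σ(xᵢ − x̄)³ = -12716.4000 ⇒ m₃ = -12716.4000/6 = -2119.40000
m₂^(3/2) = 117.48250^(1.5) = 1273.38512
g_1 = m₃ / m₂^(3/2) = -2119.40000 / 1273.38512 ≈ -1.664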